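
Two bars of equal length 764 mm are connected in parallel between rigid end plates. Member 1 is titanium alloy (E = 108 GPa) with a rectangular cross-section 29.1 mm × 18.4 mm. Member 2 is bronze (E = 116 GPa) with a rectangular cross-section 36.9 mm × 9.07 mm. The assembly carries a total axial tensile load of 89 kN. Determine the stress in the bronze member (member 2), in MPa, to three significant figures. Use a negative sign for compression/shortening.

A_1 = 535.4 mm².
A_2 = 334.7 mm².
Equal strain + equilibrium ⇒ each member carries load in proportion to AE: A₁E₁ = 57830000 N, A₂E₂ = 38820000 N, ΣAE = 96650000 N.
σ₂ = P·E₂/ΣAE = 89000·116000/96650000 = 106.8 MPa.

107 MPa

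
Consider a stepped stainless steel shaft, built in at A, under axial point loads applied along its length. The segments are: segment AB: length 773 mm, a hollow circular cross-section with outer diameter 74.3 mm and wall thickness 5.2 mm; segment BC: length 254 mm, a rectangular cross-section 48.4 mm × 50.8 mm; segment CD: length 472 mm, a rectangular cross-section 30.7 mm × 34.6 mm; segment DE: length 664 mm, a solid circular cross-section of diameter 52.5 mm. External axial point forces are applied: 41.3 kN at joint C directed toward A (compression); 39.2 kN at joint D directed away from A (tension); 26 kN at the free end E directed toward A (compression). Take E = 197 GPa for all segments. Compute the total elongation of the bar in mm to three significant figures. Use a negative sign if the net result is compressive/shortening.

-0.123 mm

Internal axial forces (sectioning from the free end, tension +): N_DE = -26 kN, N_CD = 13.2 kN, N_BC = -28.1 kN, N_AB = -28.1 kN.
A_AB = 1129 mm².
A_BC = 2459 mm².
A_CD = 1062 mm².
A_DE = 2165 mm².
δ_AB = -28100·773/(1129·197000) = -0.09768 mm
δ_BC = -28100·254/(2459·197000) = -0.01474 mm
δ_CD = 13200·472/(1062·197000) = 0.02977 mm
δ_DE = -26000·664/(2165·197000) = -0.04048 mm
δ = Σδ_i = -0.1231 mm.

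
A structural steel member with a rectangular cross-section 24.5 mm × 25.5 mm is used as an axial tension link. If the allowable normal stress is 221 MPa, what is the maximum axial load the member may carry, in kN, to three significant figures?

138 kN

A = 624.8 mm².
P_max = σ_allow · A = 221 · 624.8 = 138100 N = 138.1 kN.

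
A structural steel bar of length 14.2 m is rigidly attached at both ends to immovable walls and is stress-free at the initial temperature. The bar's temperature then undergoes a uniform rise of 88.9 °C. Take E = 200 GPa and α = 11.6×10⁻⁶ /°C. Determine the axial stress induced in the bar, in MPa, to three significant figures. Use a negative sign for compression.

-206 MPa

Free thermal expansion αLΔT = 11.6e-6 · 14200 · 88.9 = 14.64 mm.
The walls impose strain ε = −(14.64)/14200 = -1.0312e-03; σ = Eε = 200000 · -1.0312e-03 = -206.2 MPa.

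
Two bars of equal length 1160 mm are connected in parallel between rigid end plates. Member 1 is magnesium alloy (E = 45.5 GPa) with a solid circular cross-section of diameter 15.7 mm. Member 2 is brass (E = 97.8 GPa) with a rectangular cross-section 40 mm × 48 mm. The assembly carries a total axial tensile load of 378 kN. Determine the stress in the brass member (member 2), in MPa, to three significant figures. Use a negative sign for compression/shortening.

188 MPa

A_1 = 193.6 mm².
A_2 = 1920 mm².
Equal strain + equilibrium ⇒ each member carries load in proportion to AE: A₁E₁ = 8808000 N, A₂E₂ = 187800000 N, ΣAE = 196600000 N.
σ₂ = P·E₂/ΣAE = 378000·97800/196600000 = 188.1 MPa.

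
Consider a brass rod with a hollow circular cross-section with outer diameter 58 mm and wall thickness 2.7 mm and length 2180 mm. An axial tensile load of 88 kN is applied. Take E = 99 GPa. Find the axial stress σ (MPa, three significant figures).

A = 469.1 mm².
σ = N/A = 88000/469.1 = 187.6 MPa.

188 MPa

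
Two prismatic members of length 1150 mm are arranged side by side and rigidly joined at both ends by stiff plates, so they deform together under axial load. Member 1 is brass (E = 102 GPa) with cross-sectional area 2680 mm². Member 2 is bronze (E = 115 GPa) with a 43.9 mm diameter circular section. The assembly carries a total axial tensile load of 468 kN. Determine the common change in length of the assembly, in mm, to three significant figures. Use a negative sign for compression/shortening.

1.20 mm

A_2 = 1514 mm².
Equal strain + equilibrium ⇒ each member carries load in proportion to AE: A₁E₁ = 273400000 N, A₂E₂ = 174100000 N, ΣAE = 447400000 N.
δ = PL/ΣAE = 468000·1150/447400000 = 1.203 mm.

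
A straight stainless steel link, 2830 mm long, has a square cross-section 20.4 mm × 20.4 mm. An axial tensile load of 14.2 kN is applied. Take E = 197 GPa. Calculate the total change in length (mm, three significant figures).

A = 416.2 mm².
δ_mech = NL/(AE) = 14200·2830/(416.2·197000) = 0.4902 mm.

0.490 mm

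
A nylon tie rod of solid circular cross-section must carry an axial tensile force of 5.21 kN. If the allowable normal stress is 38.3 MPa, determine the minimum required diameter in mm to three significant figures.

Required area A ≥ P/σ_allow = 5210/38.3 = 136 mm².
For a solid circular section, d ≥ √(4A/π) = 13.16 mm.

13.2 mm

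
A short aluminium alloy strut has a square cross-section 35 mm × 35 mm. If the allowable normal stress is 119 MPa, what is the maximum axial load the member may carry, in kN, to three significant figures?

146 kN

A = 1225 mm².
P_max = σ_allow · A = 119 · 1225 = 145800 N = 145.8 kN.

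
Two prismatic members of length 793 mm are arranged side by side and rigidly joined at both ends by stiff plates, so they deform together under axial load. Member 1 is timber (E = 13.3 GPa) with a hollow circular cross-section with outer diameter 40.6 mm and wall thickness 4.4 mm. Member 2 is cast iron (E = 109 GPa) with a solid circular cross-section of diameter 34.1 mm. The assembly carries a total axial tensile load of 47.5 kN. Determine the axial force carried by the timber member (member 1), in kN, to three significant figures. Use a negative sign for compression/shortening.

A_1 = 500.4 mm².
A_2 = 913.3 mm².
Equal strain + equilibrium ⇒ each member carries load in proportion to AE: A₁E₁ = 6655000 N, A₂E₂ = 99550000 N, ΣAE = 106200000 N.
F₁ = P·A₁E₁/ΣAE = 47500·6655000/106200000 = 2977 N.

2.98 kN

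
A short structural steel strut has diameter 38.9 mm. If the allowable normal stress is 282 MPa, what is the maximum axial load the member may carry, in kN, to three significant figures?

335 kN

A = 1188 mm².
P_max = σ_allow · A = 282 · 1188 = 335100 N = 335.1 kN.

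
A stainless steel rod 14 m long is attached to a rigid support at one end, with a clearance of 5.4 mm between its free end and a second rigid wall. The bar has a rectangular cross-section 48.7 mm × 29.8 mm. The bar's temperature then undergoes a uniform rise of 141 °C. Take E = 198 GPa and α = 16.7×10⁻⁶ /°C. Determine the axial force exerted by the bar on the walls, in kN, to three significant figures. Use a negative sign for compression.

-566 kN

Free thermal expansion αLΔT = 16.7e-6 · 14000 · 141 = 32.97 mm.
The walls engage after the gap closes; constrained expansion = 32.97 − 5.4 = 27.57 mm.
The walls impose strain ε = −(27.57)/14000 = -1.9690e-03; σ = Eε = 198000 · -1.9690e-03 = -389.9 MPa.
Wall reaction R = σ·A = -389.9·1451 = -565800 N = -565.8 kN.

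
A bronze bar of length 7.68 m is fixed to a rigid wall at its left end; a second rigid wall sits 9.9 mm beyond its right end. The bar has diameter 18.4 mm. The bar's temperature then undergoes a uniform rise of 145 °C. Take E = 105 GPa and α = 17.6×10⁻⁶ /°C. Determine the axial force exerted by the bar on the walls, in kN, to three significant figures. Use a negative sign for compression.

-35.3 kN

Free thermal expansion αLΔT = 17.6e-6 · 7680 · 145 = 19.6 mm.
The walls engage after the gap closes; constrained expansion = 19.6 − 9.9 = 9.699 mm.
The walls impose strain ε = −(9.699)/7680 = -1.2629e-03; σ = Eε = 105000 · -1.2629e-03 = -132.6 MPa.
Wall reaction R = σ·A = -132.6·265.9 = -35260 N = -35.26 kN.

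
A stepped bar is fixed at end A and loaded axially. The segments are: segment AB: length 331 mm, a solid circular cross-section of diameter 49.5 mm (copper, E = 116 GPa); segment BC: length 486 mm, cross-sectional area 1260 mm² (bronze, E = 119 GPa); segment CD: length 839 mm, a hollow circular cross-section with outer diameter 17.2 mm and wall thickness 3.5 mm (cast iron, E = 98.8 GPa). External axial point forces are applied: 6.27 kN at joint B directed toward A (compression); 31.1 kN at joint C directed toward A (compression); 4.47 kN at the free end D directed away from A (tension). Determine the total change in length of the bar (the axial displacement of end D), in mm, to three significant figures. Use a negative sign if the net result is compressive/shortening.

0.117 mm

Internal axial forces (sectioning from the free end, tension +): N_CD = 4.47 kN, N_BC = -26.63 kN, N_AB = -32.9 kN.
A_AB = 1924 mm².
A_CD = 150.6 mm².
δ_AB = -32900·331/(1924·116000) = -0.04878 mm
δ_BC = -26630·486/(1260·119000) = -0.08632 mm
δ_CD = 4470·839/(150.6·98800) = 0.252 mm
δ = Σδ_i = 0.1169 mm.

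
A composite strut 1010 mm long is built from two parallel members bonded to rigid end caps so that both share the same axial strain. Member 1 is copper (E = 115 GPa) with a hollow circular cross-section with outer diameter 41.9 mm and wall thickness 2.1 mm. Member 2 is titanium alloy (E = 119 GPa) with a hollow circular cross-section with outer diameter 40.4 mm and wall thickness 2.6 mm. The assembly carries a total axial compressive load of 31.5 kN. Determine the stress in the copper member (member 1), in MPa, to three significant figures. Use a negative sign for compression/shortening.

A_1 = 262.6 mm².
A_2 = 308.8 mm².
Equal strain + equilibrium ⇒ each member carries load in proportion to AE: A₁E₁ = 30200000 N, A₂E₂ = 36740000 N, ΣAE = 66940000 N.
σ₁ = P·E₁/ΣAE = -31500·115000/66940000 = -54.12 MPa.

-54.1 MPa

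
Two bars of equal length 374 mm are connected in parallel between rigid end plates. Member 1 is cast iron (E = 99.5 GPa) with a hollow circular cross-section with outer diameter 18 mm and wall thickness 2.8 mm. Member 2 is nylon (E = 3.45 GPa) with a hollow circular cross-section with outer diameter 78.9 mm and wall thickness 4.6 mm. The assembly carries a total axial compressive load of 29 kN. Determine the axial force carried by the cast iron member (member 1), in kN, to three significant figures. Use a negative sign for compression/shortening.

A_1 = 133.7 mm².
A_2 = 1074 mm².
Equal strain + equilibrium ⇒ each member carries load in proportion to AE: A₁E₁ = 13300000 N, A₂E₂ = 3704000 N, ΣAE = 17010000 N.
F₁ = P·A₁E₁/ΣAE = -29000·13300000/17010000 = -22680 N.

-22.7 kN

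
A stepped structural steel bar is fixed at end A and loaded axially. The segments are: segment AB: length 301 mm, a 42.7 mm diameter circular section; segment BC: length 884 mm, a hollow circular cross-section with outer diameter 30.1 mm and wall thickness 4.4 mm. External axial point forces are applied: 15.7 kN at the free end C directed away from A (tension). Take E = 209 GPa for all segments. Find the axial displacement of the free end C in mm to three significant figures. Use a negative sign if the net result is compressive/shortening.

0.203 mm

Internal axial forces (sectioning from the free end, tension +): N_BC = 15.7 kN, N_AB = 15.7 kN.
A_AB = 1432 mm².
A_BC = 355.3 mm².
δ_AB = 15700·301/(1432·209000) = 0.01579 mm
δ_BC = 15700·884/(355.3·209000) = 0.1869 mm
δ = Σδ_i = 0.2027 mm.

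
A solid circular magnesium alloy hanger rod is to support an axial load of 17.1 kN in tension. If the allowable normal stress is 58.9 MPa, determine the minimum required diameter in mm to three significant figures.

19.2 mm

Required area A ≥ P/σ_allow = 17100/58.9 = 290.3 mm².
For a solid circular section, d ≥ √(4A/π) = 19.23 mm.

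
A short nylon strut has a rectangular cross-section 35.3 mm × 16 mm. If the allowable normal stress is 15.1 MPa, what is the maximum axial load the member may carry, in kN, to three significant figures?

8.53 kN

A = 564.8 mm².
P_max = σ_allow · A = 15.1 · 564.8 = 8528 N = 8.528 kN.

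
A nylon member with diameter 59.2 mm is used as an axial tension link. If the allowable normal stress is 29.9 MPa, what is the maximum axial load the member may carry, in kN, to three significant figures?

A = 2753 mm².
P_max = σ_allow · A = 29.9 · 2753 = 82300 N = 82.3 kN.

82.3 kN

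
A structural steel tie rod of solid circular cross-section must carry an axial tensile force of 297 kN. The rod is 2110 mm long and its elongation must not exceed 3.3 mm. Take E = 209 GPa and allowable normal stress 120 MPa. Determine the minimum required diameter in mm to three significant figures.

56.1 mm

Required area A ≥ P/σ_allow = 297000/120 = 2475 mm².
For a solid circular section, d ≥ √(4A/π) = 56.14 mm.
Elongation limit: A ≥ PL/(Eδ_allow) = 297000·2110/(209000·3.3) = 908.6 mm² ⇒ d ≥ 34.01 mm.
The stress limit governs.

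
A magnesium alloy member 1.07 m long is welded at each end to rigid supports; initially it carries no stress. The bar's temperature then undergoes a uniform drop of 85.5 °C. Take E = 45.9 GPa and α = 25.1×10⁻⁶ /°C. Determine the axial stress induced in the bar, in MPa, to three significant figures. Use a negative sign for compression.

98.5 MPa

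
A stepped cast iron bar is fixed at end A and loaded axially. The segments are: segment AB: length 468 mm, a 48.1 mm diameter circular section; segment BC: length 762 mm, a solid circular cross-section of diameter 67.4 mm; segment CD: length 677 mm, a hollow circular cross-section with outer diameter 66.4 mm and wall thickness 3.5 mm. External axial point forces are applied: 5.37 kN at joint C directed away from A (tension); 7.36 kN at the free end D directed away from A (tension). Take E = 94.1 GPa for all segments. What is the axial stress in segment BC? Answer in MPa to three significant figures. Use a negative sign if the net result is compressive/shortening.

3.57 MPa

Internal axial forces (sectioning from the free end, tension +): N_CD = 7.36 kN, N_BC = 12.73 kN, N_AB = 12.73 kN.
A_BC = 3568 mm².
σ_BC = N_BC/A_BC = 12730/3568 = 3.568 MPa.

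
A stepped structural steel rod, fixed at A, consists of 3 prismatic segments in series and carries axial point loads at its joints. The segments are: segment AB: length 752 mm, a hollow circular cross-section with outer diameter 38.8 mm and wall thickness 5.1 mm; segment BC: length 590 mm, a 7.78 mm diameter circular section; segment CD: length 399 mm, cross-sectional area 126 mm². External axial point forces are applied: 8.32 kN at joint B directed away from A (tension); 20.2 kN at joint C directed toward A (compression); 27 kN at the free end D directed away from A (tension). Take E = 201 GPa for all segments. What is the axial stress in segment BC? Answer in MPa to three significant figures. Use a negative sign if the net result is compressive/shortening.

143 MPa

Internal axial forces (sectioning from the free end, tension +): N_CD = 27 kN, N_BC = 6.8 kN, N_AB = 15.12 kN.
A_BC = 47.54 mm².
σ_BC = N_BC/A_BC = 6800/47.54 = 143 MPa.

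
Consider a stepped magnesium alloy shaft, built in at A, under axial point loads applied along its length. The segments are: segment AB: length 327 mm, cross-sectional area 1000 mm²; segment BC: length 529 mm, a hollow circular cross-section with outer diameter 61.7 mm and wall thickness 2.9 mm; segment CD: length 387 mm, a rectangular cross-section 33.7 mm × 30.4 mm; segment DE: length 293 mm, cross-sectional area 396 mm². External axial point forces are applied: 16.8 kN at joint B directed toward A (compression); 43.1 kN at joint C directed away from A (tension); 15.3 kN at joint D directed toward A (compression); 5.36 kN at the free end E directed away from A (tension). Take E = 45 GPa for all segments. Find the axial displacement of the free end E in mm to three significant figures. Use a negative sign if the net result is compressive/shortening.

0.851 mm

Internal axial forces (sectioning from the free end, tension +): N_DE = 5.36 kN, N_CD = -9.94 kN, N_BC = 33.16 kN, N_AB = 16.36 kN.
A_BC = 535.7 mm².
A_CD = 1024 mm².
δ_AB = 16360·327/(1000·45000) = 0.1189 mm
δ_BC = 33160·529/(535.7·45000) = 0.7277 mm
δ_CD = -9940·387/(1024·45000) = -0.08344 mm
δ_DE = 5360·293/(396·45000) = 0.08813 mm
δ = Σδ_i = 0.8512 mm.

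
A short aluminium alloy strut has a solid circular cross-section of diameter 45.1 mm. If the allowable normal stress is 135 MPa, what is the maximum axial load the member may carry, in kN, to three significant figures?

216 kN

A = 1598 mm².
P_max = σ_allow · A = 135 · 1598 = 215700 N = 215.7 kN.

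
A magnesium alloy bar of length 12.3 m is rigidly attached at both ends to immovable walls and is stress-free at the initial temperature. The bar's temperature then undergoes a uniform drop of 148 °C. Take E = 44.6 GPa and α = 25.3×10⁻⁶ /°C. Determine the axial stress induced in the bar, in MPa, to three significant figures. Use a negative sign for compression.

Free thermal expansion αLΔT = 25.3e-6 · 12300 · -148 = -46.06 mm.
The walls impose strain ε = −(-46.06)/12300 = 3.7444e-03; σ = Eε = 44600 · 3.7444e-03 = 167 MPa.

167 MPa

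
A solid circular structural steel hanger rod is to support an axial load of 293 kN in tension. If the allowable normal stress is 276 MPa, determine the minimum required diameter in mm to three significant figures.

36.8 mm

Required area A ≥ P/σ_allow = 293000/276 = 1062 mm².
For a solid circular section, d ≥ √(4A/π) = 36.76 mm.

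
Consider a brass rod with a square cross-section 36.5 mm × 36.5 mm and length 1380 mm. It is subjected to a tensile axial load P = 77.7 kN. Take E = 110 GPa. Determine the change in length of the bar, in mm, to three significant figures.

0.732 mm

A = 1332 mm².
δ_mech = NL/(AE) = 77700·1380/(1332·110000) = 0.7317 mm.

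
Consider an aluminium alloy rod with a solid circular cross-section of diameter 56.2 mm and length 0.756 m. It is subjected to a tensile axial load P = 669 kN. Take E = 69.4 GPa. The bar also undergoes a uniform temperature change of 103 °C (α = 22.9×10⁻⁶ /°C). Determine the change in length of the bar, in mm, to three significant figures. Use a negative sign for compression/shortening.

4.72 mm

A = 2481 mm².
δ_mech = NL/(AE) = 669000·756/(2481·69400) = 2.938 mm.
δ_thermal = αLΔT = 22.9e-6·756·103 = 1.783 mm.
δ = δ_mech + δ_thermal = 4.721 mm.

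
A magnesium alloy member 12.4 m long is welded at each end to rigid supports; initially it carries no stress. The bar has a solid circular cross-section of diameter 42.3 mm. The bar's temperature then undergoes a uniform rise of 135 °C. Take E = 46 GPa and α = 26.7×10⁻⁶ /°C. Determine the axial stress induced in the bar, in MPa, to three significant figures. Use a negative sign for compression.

-166 MPa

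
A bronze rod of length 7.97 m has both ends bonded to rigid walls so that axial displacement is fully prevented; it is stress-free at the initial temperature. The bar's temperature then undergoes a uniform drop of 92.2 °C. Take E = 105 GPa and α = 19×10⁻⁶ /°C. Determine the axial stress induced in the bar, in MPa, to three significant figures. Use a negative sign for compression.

184 MPa

Free thermal expansion αLΔT = 19e-6 · 7970 · -92.2 = -13.96 mm.
The walls impose strain ε = −(-13.96)/7970 = 1.7518e-03; σ = Eε = 105000 · 1.7518e-03 = 183.9 MPa.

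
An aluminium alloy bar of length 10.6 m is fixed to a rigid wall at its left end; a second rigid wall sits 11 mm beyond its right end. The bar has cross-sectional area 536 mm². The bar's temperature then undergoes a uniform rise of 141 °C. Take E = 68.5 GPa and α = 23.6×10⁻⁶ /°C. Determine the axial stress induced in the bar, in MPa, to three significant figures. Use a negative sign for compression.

Free thermal expansion αLΔT = 23.6e-6 · 10600 · 141 = 35.27 mm.
The walls engage after the gap closes; constrained expansion = 35.27 − 11 = 24.27 mm.
The walls impose strain ε = −(24.27)/10600 = -2.2899e-03; σ = Eε = 68500 · -2.2899e-03 = -156.9 MPa.

-157 MPa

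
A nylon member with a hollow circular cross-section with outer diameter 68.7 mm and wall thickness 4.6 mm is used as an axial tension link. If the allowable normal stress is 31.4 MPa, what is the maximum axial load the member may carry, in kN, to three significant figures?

29.1 kN

A = 926.3 mm².
P_max = σ_allow · A = 31.4 · 926.3 = 29090 N = 29.09 kN.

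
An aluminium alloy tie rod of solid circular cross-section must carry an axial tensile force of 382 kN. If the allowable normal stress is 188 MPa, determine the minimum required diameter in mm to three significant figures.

50.9 mm

Required area A ≥ P/σ_allow = 382000/188 = 2032 mm².
For a solid circular section, d ≥ √(4A/π) = 50.86 mm.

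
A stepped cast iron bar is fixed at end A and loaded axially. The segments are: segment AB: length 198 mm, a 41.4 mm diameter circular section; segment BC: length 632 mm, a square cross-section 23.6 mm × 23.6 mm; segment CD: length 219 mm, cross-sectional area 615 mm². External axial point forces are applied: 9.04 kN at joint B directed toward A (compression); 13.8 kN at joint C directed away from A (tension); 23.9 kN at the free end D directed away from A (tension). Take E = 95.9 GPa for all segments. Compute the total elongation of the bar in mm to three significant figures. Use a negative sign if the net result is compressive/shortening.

Internal axial forces (sectioning from the free end, tension +): N_CD = 23.9 kN, N_BC = 37.7 kN, N_AB = 28.66 kN.
A_AB = 1346 mm².
A_BC = 557 mm².
δ_AB = 28660·198/(1346·95900) = 0.04396 mm
δ_BC = 37700·632/(557·95900) = 0.4461 mm
δ_CD = 23900·219/(615·95900) = 0.08875 mm
δ = Σδ_i = 0.5788 mm.

0.579 mm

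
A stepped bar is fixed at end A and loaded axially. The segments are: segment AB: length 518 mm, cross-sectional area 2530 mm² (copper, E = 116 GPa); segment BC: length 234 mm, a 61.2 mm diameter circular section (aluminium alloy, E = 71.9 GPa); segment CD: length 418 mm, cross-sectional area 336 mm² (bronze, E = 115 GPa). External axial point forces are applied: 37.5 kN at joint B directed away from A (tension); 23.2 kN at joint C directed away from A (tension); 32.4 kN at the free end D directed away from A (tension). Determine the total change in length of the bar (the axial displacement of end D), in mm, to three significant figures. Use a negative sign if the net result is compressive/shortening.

Internal axial forces (sectioning from the free end, tension +): N_CD = 32.4 kN, N_BC = 55.6 kN, N_AB = 93.1 kN.
A_BC = 2942 mm².
δ_AB = 93100·518/(2530·116000) = 0.1643 mm
δ_BC = 55600·234/(2942·71900) = 0.06151 mm
δ_CD = 32400·418/(336·115000) = 0.3505 mm
δ = Σδ_i = 0.5763 mm.

0.576 mm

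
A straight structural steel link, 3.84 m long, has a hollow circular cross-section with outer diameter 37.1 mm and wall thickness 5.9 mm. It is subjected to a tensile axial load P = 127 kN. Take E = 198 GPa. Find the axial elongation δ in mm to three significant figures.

4.26 mm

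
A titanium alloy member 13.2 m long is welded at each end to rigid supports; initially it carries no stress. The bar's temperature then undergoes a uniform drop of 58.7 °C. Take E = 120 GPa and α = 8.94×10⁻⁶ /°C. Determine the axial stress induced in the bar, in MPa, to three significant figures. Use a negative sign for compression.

Free thermal expansion αLΔT = 8.94e-6 · 13200 · -58.7 = -6.927 mm.
The walls impose strain ε = −(-6.927)/13200 = 5.2478e-04; σ = Eε = 120000 · 5.2478e-04 = 62.97 MPa.

63.0 MPa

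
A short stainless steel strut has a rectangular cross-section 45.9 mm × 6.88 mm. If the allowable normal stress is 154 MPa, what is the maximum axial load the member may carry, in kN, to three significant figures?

48.6 kN

A = 315.8 mm².
P_max = σ_allow · A = 154 · 315.8 = 48630 N = 48.63 kN.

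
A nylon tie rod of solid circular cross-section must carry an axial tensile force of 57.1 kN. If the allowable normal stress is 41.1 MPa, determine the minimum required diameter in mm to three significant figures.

42.1 mm

Required area A ≥ P/σ_allow = 57100/41.1 = 1389 mm².
For a solid circular section, d ≥ √(4A/π) = 42.06 mm.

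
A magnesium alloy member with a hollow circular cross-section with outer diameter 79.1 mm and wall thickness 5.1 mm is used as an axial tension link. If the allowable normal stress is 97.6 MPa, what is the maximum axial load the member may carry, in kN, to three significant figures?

116 kN

A = 1186 mm².
P_max = σ_allow · A = 97.6 · 1186 = 115700 N = 115.7 kN.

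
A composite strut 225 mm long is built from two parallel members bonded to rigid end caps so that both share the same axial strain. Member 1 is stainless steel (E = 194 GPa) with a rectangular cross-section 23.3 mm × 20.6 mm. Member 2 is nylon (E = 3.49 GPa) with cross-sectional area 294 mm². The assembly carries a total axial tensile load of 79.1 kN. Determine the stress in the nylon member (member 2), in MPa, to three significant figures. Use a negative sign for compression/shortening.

A_1 = 480 mm².
Equal strain + equilibrium ⇒ each member carries load in proportion to AE: A₁E₁ = 93120000 N, A₂E₂ = 1026000 N, ΣAE = 94140000 N.
σ₂ = P·E₂/ΣAE = 79100·3490/94140000 = 2.932 MPa.

2.93 MPa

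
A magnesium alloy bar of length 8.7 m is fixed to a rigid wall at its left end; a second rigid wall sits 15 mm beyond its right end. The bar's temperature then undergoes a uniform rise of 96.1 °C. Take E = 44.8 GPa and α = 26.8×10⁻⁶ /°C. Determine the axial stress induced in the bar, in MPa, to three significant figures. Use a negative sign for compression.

-38.1 MPa

Free thermal expansion αLΔT = 26.8e-6 · 8700 · 96.1 = 22.41 mm.
The walls engage after the gap closes; constrained expansion = 22.41 − 15 = 7.407 mm.
The walls impose strain ε = −(7.407)/8700 = -8.5134e-04; σ = Eε = 44800 · -8.5134e-04 = -38.14 MPa.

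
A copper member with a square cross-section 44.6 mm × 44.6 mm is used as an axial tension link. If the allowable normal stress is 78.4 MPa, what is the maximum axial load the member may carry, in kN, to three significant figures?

A = 1989 mm².
P_max = σ_allow · A = 78.4 · 1989 = 156000 N = 156 kN.

156 kN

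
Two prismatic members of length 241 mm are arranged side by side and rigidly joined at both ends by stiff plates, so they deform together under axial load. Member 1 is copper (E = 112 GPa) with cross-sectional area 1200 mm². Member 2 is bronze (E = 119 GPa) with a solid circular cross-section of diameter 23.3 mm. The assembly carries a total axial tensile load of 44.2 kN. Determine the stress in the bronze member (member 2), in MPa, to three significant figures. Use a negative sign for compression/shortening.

A_2 = 426.4 mm².
Equal strain + equilibrium ⇒ each member carries load in proportion to AE: A₁E₁ = 134400000 N, A₂E₂ = 50740000 N, ΣAE = 185100000 N.
σ₂ = P·E₂/ΣAE = 44200·119000/185100000 = 28.41 MPa.

28.4 MPa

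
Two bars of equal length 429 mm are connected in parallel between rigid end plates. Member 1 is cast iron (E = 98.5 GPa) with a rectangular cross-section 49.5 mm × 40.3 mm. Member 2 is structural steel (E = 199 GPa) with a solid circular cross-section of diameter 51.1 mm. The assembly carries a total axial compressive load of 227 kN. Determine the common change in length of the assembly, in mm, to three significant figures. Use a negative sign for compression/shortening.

-0.161 mm

A_1 = 1995 mm².
A_2 = 2051 mm².
Equal strain + equilibrium ⇒ each member carries load in proportion to AE: A₁E₁ = 196500000 N, A₂E₂ = 408100000 N, ΣAE = 604600000 N.
δ = PL/ΣAE = -227000·429/604600000 = -0.1611 mm.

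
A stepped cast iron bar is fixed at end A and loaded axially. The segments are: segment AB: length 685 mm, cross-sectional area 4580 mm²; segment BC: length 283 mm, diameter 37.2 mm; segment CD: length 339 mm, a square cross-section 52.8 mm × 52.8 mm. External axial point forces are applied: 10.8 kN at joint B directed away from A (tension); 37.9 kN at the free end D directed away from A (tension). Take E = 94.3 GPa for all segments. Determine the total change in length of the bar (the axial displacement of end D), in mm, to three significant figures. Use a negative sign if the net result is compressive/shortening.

Internal axial forces (sectioning from the free end, tension +): N_CD = 37.9 kN, N_BC = 37.9 kN, N_AB = 48.7 kN.
A_BC = 1087 mm².
A_CD = 2788 mm².
δ_AB = 48700·685/(4580·94300) = 0.07724 mm
δ_BC = 37900·283/(1087·94300) = 0.1046 mm
δ_CD = 37900·339/(2788·94300) = 0.04887 mm
δ = Σδ_i = 0.2308 mm.

0.231 mm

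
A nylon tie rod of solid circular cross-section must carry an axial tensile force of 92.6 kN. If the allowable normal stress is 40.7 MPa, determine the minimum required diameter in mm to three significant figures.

Required area A ≥ P/σ_allow = 92600/40.7 = 2275 mm².
For a solid circular section, d ≥ √(4A/π) = 53.82 mm.

53.8 mm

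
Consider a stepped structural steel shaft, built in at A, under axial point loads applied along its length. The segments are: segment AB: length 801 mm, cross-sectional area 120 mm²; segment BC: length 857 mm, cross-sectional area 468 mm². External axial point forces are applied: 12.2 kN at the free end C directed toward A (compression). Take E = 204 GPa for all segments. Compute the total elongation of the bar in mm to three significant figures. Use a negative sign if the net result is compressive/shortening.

-0.509 mm

Internal axial forces (sectioning from the free end, tension +): N_BC = -12.2 kN, N_AB = -12.2 kN.
δ_AB = -12200·801/(120·204000) = -0.3992 mm
δ_BC = -12200·857/(468·204000) = -0.1095 mm
δ = Σδ_i = -0.5087 mm.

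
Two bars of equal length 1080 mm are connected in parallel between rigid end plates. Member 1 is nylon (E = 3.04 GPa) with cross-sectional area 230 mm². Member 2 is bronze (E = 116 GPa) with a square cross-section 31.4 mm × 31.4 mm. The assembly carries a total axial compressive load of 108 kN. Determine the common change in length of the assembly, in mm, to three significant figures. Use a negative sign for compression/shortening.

A_2 = 986 mm².
Equal strain + equilibrium ⇒ each member carries load in proportion to AE: A₁E₁ = 699200 N, A₂E₂ = 114400000 N, ΣAE = 115100000 N.
δ = PL/ΣAE = -108000·1080/115100000 = -1.014 mm.

-1.01 mm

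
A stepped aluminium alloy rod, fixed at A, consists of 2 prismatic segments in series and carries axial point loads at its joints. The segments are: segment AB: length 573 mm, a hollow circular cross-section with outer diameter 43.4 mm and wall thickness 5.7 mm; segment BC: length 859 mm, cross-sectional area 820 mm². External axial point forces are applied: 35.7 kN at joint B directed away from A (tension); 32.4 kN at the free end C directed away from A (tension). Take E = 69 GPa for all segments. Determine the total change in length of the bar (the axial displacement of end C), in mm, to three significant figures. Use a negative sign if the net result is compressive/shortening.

1.33 mm

Internal axial forces (sectioning from the free end, tension +): N_BC = 32.4 kN, N_AB = 68.1 kN.
A_AB = 675.1 mm².
δ_AB = 68100·573/(675.1·69000) = 0.8377 mm
δ_BC = 32400·859/(820·69000) = 0.4919 mm
δ = Σδ_i = 1.33 mm.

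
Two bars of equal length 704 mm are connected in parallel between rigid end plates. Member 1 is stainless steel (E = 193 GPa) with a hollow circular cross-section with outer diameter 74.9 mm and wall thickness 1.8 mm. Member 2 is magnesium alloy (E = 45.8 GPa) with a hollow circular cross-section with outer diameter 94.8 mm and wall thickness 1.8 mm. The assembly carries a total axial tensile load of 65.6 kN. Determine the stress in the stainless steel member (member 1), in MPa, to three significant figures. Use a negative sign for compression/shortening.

122 MPa

A_1 = 413.4 mm².
A_2 = 525.9 mm².
Equal strain + equilibrium ⇒ each member carries load in proportion to AE: A₁E₁ = 79780000 N, A₂E₂ = 24090000 N, ΣAE = 103900000 N.
σ₁ = P·E₁/ΣAE = 65600·193000/103900000 = 121.9 MPa.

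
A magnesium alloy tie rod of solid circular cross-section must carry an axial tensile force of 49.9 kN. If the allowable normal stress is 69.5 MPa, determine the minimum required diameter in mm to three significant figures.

30.2 mm

Required area A ≥ P/σ_allow = 49900/69.5 = 718 mm².
For a solid circular section, d ≥ √(4A/π) = 30.24 mm.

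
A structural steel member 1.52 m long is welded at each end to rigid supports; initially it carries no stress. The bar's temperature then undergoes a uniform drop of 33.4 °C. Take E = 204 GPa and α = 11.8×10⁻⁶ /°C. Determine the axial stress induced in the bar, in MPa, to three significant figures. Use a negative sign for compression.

Free thermal expansion αLΔT = 11.8e-6 · 1520 · -33.4 = -0.5991 mm.
The walls impose strain ε = −(-0.5991)/1520 = 3.9412e-04; σ = Eε = 204000 · 3.9412e-04 = 80.4 MPa.

80.4 MPa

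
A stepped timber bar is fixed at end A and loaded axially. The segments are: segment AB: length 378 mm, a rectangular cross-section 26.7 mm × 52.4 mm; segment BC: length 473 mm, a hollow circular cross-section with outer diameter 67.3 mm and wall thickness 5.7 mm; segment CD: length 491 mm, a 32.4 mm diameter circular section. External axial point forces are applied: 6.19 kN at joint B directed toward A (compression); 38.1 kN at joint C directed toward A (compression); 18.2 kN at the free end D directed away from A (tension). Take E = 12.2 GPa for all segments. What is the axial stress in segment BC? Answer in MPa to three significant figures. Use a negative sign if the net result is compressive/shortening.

-18.0 MPa

Internal axial forces (sectioning from the free end, tension +): N_CD = 18.2 kN, N_BC = -19.9 kN, N_AB = -26.09 kN.
A_BC = 1103 mm².
σ_BC = N_BC/A_BC = -19900/1103 = -18.04 MPa.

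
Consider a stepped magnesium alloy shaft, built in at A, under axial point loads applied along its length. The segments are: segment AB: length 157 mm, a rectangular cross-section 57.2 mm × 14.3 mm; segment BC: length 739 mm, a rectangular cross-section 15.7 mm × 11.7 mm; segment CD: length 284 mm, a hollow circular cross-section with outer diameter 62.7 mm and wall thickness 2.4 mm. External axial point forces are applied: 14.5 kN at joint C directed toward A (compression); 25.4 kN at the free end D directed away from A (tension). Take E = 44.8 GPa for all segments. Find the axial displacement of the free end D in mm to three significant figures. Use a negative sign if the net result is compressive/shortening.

Internal axial forces (sectioning from the free end, tension +): N_CD = 25.4 kN, N_BC = 10.9 kN, N_AB = 10.9 kN.
A_AB = 818 mm².
A_BC = 183.7 mm².
A_CD = 454.7 mm².
δ_AB = 10900·157/(818·44800) = 0.0467 mm
δ_BC = 10900·739/(183.7·44800) = 0.9788 mm
δ_CD = 25400·284/(454.7·44800) = 0.3542 mm
δ = Σδ_i = 1.38 mm.

1.38 mm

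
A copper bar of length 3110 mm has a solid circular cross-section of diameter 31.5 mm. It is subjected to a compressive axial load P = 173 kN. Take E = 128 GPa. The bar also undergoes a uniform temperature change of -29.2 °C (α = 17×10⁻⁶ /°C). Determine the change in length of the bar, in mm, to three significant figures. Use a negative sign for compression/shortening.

A = 779.3 mm².
δ_mech = NL/(AE) = -173000·3110/(779.3·128000) = -5.394 mm.
δ_thermal = αLΔT = 17e-6·3110·-29.2 = -1.544 mm.
δ = δ_mech + δ_thermal = -6.937 mm.

-6.94 mm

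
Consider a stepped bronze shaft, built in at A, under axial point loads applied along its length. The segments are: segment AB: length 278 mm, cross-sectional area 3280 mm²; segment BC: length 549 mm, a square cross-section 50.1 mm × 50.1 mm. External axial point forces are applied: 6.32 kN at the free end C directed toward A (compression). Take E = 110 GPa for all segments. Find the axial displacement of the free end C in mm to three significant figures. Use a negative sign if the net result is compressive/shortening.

Internal axial forces (sectioning from the free end, tension +): N_BC = -6.32 kN, N_AB = -6.32 kN.
A_BC = 2510 mm².
δ_AB = -6320·278/(3280·110000) = -0.00487 mm
δ_BC = -6320·549/(2510·110000) = -0.01257 mm
δ = Σδ_i = -0.01744 mm.

-0.0174 mm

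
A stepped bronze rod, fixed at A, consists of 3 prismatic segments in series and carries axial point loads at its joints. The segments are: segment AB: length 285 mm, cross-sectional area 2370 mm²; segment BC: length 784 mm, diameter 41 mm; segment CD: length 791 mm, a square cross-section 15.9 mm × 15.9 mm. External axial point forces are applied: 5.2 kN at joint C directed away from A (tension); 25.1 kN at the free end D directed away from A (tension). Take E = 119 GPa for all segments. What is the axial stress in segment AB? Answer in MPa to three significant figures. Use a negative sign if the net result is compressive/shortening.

12.8 MPa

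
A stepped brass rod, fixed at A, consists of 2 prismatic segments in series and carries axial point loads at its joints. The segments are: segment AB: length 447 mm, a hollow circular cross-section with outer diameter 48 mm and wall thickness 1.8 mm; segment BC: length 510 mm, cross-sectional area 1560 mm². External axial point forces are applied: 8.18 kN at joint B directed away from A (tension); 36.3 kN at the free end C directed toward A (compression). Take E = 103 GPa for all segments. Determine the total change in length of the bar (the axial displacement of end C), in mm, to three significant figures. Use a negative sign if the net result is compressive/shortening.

-0.582 mm

Internal axial forces (sectioning from the free end, tension +): N_BC = -36.3 kN, N_AB = -28.12 kN.
A_AB = 261.3 mm².
δ_AB = -28120·447/(261.3·103000) = -0.4671 mm
δ_BC = -36300·510/(1560·103000) = -0.1152 mm
δ = Σδ_i = -0.5823 mm.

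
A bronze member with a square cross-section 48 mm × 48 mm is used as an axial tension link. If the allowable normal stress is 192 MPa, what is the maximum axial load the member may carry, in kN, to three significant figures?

442 kN

A = 2304 mm².
P_max = σ_allow · A = 192 · 2304 = 442400 N = 442.4 kN.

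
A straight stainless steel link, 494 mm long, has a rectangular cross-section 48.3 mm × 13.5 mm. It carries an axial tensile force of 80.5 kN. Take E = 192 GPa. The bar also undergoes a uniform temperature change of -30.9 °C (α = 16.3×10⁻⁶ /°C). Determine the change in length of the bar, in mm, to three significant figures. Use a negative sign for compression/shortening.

A = 652 mm².
δ_mech = NL/(AE) = 80500·494/(652·192000) = 0.3176 mm.
δ_thermal = αLΔT = 16.3e-6·494·-30.9 = -0.2488 mm.
δ = δ_mech + δ_thermal = 0.06883 mm.

0.0688 mm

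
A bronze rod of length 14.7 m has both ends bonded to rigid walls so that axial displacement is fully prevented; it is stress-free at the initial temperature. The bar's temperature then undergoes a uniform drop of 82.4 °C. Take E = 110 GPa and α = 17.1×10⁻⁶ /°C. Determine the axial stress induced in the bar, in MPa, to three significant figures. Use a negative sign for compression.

Free thermal expansion αLΔT = 17.1e-6 · 14700 · -82.4 = -20.71 mm.
The walls impose strain ε = −(-20.71)/14700 = 1.4090e-03; σ = Eε = 110000 · 1.4090e-03 = 155 MPa.

155 MPa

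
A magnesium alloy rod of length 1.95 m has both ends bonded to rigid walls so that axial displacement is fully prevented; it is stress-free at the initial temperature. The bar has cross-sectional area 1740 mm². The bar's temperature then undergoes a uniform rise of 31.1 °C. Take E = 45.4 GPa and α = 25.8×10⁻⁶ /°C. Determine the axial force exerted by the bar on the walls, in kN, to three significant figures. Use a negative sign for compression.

-63.4 kN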